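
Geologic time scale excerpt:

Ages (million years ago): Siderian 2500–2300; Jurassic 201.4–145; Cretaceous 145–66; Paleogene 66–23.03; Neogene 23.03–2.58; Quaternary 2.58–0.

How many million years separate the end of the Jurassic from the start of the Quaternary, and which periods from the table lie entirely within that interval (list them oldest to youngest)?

End of Jurassic = 145 Ma; start of Quaternary = 2.58 Ma.
Gap = 145 − 2.58 = 142.42 Myr.
Periods wholly inside 145–2.58 Ma: Cretaceous (145–66), Paleogene (66–23.03), Neogene (23.03–2.58).

142.42 million years; Cretaceous, Paleogene, Neogene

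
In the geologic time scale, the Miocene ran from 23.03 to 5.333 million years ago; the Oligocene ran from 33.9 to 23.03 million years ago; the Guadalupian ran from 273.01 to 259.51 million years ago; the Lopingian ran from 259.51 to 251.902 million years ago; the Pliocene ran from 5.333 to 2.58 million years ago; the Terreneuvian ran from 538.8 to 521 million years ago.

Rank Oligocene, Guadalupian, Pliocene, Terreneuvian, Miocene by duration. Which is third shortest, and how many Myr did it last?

Durations: Oligocene 10.87; Guadalupian 13.5; Pliocene 2.753; Terreneuvian 17.8; Miocene 17.697 Myr.
Sorted shortest-first: Pliocene (2.753), Oligocene (10.87), Guadalupian (13.5), Miocene (17.697), Terreneuvian (17.8).
The third shortest is Guadalupian at 13.5 Myr.

Guadalupian, 13.5 million years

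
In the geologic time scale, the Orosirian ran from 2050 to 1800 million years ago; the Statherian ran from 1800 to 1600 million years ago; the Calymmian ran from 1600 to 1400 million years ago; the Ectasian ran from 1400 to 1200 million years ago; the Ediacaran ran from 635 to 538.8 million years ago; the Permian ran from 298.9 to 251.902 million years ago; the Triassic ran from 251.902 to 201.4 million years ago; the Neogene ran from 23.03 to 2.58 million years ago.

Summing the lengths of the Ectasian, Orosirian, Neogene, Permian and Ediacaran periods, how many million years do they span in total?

613.648 million years

Each duration: Ectasian = 200; Orosirian = 250; Neogene = 20.45; Permian = 46.998; Ediacaran = 96.2.
Sum: 200 + 250 + 20.45 + 46.998 + 96.2 = 613.648 Myr.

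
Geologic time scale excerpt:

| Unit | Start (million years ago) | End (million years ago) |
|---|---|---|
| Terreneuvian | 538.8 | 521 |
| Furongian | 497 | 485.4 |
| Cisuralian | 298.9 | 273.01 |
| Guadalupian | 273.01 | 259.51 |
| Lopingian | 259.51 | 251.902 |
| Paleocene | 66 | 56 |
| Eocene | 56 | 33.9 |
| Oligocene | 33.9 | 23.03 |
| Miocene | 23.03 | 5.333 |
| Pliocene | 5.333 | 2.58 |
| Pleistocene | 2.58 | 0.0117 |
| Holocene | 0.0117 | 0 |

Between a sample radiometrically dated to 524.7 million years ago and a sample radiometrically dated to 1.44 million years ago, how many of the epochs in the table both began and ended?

9

The older date is 524.7 Ma and the younger is 1.44 Ma.
Epochs with start < 524.7 and end > 1.44 Ma: Furongian (497–485.4), Cisuralian (298.9–273.01), Guadalupian (273.01–259.51), Lopingian (259.51–251.902), Paleocene (66–56), Eocene (56–33.9), Oligocene (33.9–23.03), Miocene (23.03–5.333), Pliocene (5.333–2.58).
That is 9 complete epochs.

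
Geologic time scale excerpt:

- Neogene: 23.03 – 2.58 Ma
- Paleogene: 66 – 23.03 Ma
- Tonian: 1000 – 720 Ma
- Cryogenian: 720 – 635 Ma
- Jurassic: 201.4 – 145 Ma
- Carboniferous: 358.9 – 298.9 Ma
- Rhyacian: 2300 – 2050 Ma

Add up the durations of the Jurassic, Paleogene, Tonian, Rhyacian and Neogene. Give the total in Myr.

649.82 million years

Duration is start − end for each: (201.4 − 145) + (66 − 23.03) + (1000 − 720) + (2300 − 2050) + (23.03 − 2.58).
That is 56.4 + 42.97 + 280 + 250 + 20.45, which totals 649.82 million years.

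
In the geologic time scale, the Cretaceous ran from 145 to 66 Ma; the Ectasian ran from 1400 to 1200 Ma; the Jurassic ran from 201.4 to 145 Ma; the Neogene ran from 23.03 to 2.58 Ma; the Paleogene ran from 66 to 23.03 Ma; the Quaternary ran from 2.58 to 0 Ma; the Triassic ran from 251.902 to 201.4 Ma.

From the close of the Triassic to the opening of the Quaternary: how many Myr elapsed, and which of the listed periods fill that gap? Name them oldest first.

End of Triassic = 201.4 Ma; start of Quaternary = 2.58 Ma.
Gap = 201.4 − 2.58 = 198.82 Myr.
Periods wholly inside 201.4–2.58 Ma: Jurassic (201.4–145), Cretaceous (145–66), Paleogene (66–23.03), Neogene (23.03–2.58).

198.82 million years; Jurassic, Cretaceous, Paleogene, Neogene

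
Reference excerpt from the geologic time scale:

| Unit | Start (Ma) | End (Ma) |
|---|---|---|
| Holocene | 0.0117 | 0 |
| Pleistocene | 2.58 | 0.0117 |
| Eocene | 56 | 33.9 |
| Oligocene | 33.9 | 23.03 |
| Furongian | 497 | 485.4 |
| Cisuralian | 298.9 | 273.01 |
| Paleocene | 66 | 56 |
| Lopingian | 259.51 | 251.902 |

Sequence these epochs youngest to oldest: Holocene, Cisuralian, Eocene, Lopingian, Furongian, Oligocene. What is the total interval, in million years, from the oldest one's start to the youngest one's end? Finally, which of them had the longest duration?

Holocene → Oligocene → Eocene → Lopingian → Cisuralian → Furongian; total span 497 Myr; longest is Cisuralian

From the excerpt: Holocene 0.0117–0; Cisuralian 298.9–273.01; Eocene 56–33.9; Lopingian 259.51–251.902; Furongian 497–485.4; Oligocene 33.9–23.03 (Ma).
Larger Ma is earlier, so the oldest is Furongian and the youngest is Holocene; youngest to oldest: Holocene, Oligocene, Eocene, Lopingian, Cisuralian, Furongian.
Oldest start 497 minus youngest end 0 gives 497 Myr overall.
Individual lengths (start − end): Cisuralian 25.89; Furongian 11.6; Eocene 22.1; Lopingian 7.608; Oligocene 10.87; Holocene 0.0117. The largest is Cisuralian at 25.89 Myr.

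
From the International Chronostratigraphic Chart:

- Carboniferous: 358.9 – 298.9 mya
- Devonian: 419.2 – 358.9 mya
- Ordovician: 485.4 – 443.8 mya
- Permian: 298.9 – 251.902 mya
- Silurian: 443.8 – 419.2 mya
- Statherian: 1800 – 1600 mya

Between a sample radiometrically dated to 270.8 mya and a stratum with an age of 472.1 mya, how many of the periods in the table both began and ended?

3

The older date is 472.1 Ma and the younger is 270.8 Ma.
Periods with start < 472.1 and end > 270.8 Ma: Silurian (443.8–419.2), Devonian (419.2–358.9), Carboniferous (358.9–298.9).
That is 3 complete periods.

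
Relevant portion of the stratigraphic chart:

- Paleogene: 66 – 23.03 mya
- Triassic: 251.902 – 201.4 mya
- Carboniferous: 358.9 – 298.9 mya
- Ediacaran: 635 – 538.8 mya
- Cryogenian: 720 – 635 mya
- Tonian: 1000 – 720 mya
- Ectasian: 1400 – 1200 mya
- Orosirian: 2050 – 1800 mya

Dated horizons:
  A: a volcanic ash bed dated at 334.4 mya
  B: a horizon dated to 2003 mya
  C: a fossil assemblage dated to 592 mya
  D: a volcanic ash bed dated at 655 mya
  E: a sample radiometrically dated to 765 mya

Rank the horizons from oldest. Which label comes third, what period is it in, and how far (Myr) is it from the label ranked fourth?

Sorted oldest-first by Ma: B (2003), E (765), D (655), C (592), A (334.4).
The third oldest is D at 655 Ma, which lies in 720–635 Ma: the Cryogenian.
The fourth oldest is C at 592 Ma; separation = |655 − 592| = 63 Myr.

D, in the Cryogenian; 63 million years to C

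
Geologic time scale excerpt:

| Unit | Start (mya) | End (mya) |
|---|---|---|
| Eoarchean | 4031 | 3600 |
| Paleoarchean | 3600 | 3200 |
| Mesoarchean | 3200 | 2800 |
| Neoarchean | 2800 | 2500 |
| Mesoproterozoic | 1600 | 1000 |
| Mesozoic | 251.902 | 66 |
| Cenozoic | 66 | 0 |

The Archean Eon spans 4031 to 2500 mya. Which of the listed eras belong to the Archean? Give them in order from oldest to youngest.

Eoarchean, Paleoarchean, Mesoarchean, Neoarchean

Eras with both bounds inside 4031–2500 Ma: Eoarchean (4031–3600), Paleoarchean (3600–3200), Mesoarchean (3200–2800), Neoarchean (2800–2500).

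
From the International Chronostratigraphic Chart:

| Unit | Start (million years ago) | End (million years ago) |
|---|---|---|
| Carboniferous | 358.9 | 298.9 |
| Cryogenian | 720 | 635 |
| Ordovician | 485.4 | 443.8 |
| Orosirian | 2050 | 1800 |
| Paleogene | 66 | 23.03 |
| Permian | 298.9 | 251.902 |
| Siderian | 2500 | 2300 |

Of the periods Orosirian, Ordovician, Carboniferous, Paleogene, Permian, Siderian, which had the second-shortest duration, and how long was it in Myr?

Paleogene, 42.97 million years

Durations: Orosirian 250; Ordovician 41.6; Carboniferous 60; Paleogene 42.97; Permian 46.998; Siderian 200 Myr.
Sorted shortest-first: Ordovician (41.6), Paleogene (42.97), Permian (46.998), Carboniferous (60), Siderian (200), Orosirian (250).
The second shortest is Paleogene at 42.97 Myr.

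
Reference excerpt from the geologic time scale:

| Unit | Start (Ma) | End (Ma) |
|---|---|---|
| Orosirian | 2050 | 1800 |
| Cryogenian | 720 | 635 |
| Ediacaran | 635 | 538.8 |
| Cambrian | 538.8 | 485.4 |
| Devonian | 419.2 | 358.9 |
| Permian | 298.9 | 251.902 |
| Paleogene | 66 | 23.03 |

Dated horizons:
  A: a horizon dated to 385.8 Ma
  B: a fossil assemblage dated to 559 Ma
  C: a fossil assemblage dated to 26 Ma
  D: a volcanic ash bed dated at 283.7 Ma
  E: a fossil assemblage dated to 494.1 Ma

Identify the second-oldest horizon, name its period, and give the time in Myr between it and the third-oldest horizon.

Sorted oldest-first by Ma: B (559), E (494.1), A (385.8), D (283.7), C (26).
The second oldest is E at 494.1 Ma, which lies in 538.8–485.4 Ma: the Cambrian.
The third oldest is A at 385.8 Ma; separation = |494.1 − 385.8| = 108.3 Myr.

E, in the Cambrian; 108.3 million years to A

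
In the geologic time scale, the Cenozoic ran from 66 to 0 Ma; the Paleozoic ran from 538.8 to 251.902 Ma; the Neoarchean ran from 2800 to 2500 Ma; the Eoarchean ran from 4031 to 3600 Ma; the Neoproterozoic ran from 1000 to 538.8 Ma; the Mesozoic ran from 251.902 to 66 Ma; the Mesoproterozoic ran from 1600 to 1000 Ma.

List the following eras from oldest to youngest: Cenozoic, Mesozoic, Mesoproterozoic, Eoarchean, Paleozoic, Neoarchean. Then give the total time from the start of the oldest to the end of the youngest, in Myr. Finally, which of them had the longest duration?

Eoarchean, Neoarchean, Mesoproterozoic, Paleozoic, Mesozoic, Cenozoic; total span 4031 Myr; longest is Mesoproterozoic

Start ages (Ma): Eoarchean 4031, Neoarchean 2800, Mesoproterozoic 1600, Paleozoic 538.8, Mesozoic 251.902, Cenozoic 66.
Ordered oldest to youngest: Eoarchean, Neoarchean, Mesoproterozoic, Paleozoic, Mesozoic, Cenozoic.
Span = 4031 − 0 = 4031 Myr.
Durations: Neoarchean 300, Mesoproterozoic 600, Eoarchean 431, Cenozoic 66, Paleozoic 286.898, Mesozoic 185.902 → longest is Mesoproterozoic (600 Myr).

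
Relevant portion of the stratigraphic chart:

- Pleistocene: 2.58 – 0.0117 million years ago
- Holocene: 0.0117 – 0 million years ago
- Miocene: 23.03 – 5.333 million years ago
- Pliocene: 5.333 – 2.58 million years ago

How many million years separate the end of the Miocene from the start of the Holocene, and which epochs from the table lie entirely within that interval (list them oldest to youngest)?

End of Miocene = 5.333 Ma; start of Holocene = 0.0117 Ma.
Gap = 5.333 − 0.0117 = 5.3213 Myr.
Epochs wholly inside 5.333–0.0117 Ma: Pliocene (5.333–2.58), Pleistocene (2.58–0.0117).

5.3213 million years; Pliocene, Pleistocene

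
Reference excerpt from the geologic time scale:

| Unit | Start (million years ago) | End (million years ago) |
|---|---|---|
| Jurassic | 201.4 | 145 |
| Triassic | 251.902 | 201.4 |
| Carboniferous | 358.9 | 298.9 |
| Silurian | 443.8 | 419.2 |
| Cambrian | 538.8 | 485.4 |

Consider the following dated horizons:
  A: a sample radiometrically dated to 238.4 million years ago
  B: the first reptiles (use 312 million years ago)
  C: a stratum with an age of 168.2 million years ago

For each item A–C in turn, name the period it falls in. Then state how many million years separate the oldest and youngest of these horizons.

A: 238.4 Ma lies in 251.902–201.4 Ma, so Triassic.
B: 312 Ma lies in 358.9–298.9 Ma, so Carboniferous.
C: 168.2 Ma lies in 201.4–145 Ma, so Jurassic.
Oldest = 312 Ma, youngest = 168.2 Ma → span 143.8 Myr.

A — Triassic; B — Carboniferous; C — Jurassic; span 143.8 million years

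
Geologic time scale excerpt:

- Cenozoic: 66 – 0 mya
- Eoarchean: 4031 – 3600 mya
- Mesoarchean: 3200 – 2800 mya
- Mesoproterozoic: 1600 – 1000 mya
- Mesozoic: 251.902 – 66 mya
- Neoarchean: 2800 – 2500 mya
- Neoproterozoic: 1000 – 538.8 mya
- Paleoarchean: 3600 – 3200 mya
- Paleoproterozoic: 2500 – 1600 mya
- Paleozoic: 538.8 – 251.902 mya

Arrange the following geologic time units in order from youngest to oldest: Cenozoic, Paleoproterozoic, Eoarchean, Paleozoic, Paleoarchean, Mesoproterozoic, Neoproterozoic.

Read off each span (Ma): Cenozoic 66–0; Paleoproterozoic 2500–1600; Eoarchean 4031–3600; Paleozoic 538.8–251.902; Paleoarchean 3600–3200; Mesoproterozoic 1600–1000; Neoproterozoic 1000–538.8.
Larger Ma is older, so oldest→youngest is Eoarchean, Paleoarchean, Paleoproterozoic, Mesoproterozoic, Neoproterozoic, Paleozoic, Cenozoic; reverse it for youngest→oldest.

Cenozoic, Paleozoic, Neoproterozoic, Mesoproterozoic, Paleoproterozoic, Paleoarchean, Eoarchean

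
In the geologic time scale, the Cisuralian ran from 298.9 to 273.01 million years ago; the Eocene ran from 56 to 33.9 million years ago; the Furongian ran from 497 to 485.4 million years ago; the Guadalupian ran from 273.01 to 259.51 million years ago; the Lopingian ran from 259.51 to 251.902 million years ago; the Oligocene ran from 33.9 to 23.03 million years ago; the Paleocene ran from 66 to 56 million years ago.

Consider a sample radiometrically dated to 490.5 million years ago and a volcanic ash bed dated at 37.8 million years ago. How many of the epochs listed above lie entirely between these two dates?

490.5 Ma sits inside the Furongian (497–485.4) and 37.8 Ma inside the Eocene (56–33.9); neither of those is wholly between the two dates.
The listed epochs lying completely between them are Cisuralian, Guadalupian, Lopingian, Paleocene — 4 in all.

4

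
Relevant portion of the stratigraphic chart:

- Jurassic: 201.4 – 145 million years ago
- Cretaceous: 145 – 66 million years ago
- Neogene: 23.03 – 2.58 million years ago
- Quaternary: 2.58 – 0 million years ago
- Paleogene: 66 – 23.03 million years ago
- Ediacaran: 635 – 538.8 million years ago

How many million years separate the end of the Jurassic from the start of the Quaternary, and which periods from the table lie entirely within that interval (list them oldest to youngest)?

The Jurassic closes at 145 Ma and the Quaternary opens at 2.58 Ma, so the interval is 145 − 2.58 = 142.42 Myr.
A period fits inside if it starts at or after 145 Ma and ends at or before 2.58 Ma; oldest first that gives Cretaceous, Paleogene, Neogene.

142.42 million years; Cretaceous, Paleogene, Neogene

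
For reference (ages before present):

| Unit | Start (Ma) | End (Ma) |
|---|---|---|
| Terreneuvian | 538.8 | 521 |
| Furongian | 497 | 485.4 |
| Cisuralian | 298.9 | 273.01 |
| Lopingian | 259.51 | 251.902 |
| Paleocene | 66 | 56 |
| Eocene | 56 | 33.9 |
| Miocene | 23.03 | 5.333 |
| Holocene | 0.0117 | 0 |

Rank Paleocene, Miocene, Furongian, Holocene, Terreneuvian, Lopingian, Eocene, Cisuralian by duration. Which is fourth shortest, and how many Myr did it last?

Durations: Paleocene 10; Miocene 17.697; Furongian 11.6; Holocene 0.0117; Terreneuvian 17.8; Lopingian 7.608; Eocene 22.1; Cisuralian 25.89 Myr.
Sorted shortest-first: Holocene (0.0117), Lopingian (7.608), Paleocene (10), Furongian (11.6), Miocene (17.697), Terreneuvian (17.8), Eocene (22.1), Cisuralian (25.89).
The fourth shortest is Furongian at 11.6 Myr.

Furongian, 11.6 million years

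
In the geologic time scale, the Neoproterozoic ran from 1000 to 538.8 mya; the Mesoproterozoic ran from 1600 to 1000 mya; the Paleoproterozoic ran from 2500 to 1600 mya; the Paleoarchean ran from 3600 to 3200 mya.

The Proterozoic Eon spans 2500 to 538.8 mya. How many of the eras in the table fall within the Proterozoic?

Eras inside 2500–538.8 Ma: Paleoproterozoic, Mesoproterozoic, Neoproterozoic — 3 in total.

3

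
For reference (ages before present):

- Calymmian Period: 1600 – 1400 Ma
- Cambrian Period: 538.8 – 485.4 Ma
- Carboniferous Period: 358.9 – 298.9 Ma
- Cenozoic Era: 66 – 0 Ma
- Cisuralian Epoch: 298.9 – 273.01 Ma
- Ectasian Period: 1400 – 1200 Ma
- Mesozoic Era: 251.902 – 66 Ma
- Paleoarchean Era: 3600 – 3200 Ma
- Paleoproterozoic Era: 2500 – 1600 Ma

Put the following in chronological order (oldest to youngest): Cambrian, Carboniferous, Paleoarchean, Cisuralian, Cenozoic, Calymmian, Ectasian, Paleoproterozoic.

Read off each span (Ma): Cambrian 538.8–485.4; Carboniferous 358.9–298.9; Paleoarchean 3600–3200; Cisuralian 298.9–273.01; Cenozoic 66–0; Calymmian 1600–1400; Ectasian 1400–1200; Paleoproterozoic 2500–1600.
Larger Ma is older, so oldest→youngest is Paleoarchean, Paleoproterozoic, Calymmian, Ectasian, Cambrian, Carboniferous, Cisuralian, Cenozoic.

Paleoarchean → Paleoproterozoic → Calymmian → Ectasian → Cambrian → Carboniferous → Cisuralian → Cenozoic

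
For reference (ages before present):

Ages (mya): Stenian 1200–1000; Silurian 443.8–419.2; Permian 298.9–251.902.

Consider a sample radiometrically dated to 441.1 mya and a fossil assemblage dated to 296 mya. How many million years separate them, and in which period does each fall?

145.1 million years apart; the first in the Silurian, the second in the Permian

Elapsed time: 441.1 − 296 = 145.1 Myr.
441.1 Ma lies within 443.8–419.2 Ma: Silurian.
296 Ma lies within 298.9–251.902 Ma: Permian.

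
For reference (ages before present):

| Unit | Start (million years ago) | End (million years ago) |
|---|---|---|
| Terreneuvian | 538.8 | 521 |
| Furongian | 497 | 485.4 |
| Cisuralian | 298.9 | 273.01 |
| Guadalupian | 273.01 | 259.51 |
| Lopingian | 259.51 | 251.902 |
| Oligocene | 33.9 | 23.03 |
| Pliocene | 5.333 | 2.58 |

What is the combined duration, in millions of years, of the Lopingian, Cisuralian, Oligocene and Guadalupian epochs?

57.868 million years

Each duration: Lopingian = 7.608; Cisuralian = 25.89; Oligocene = 10.87; Guadalupian = 13.5.
Sum: 7.608 + 25.89 + 10.87 + 13.5 = 57.868 Myr.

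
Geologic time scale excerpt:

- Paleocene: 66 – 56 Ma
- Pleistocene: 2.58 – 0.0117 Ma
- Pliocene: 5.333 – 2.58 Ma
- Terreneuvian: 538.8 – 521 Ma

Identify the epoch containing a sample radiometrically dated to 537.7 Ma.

537.7 Ma lies between 538.8 and 521 Ma, so it falls in the Terreneuvian.

Terreneuvian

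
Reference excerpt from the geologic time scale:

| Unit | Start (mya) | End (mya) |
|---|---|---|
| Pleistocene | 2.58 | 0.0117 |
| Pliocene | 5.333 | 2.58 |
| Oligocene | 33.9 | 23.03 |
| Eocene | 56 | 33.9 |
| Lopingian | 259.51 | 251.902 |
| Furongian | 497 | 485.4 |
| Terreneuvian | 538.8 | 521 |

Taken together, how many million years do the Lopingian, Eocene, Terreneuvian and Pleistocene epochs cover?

50.0763 million years

Each duration: Lopingian = 7.608; Eocene = 22.1; Terreneuvian = 17.8; Pleistocene = 2.5683.
Sum: 7.608 + 22.1 + 17.8 + 2.5683 = 50.0763 Myr.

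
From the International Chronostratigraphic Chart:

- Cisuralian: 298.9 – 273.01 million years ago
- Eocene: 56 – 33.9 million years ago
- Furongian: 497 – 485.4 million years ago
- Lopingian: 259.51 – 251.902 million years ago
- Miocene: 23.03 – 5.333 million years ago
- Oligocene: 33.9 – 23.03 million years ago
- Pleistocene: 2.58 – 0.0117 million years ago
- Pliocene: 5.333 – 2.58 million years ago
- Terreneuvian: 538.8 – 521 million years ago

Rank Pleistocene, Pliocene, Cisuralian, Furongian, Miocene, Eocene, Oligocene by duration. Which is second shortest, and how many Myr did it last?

Durations: Pleistocene 2.5683; Pliocene 2.753; Cisuralian 25.89; Furongian 11.6; Miocene 17.697; Eocene 22.1; Oligocene 10.87 Myr.
Sorted shortest-first: Pleistocene (2.5683), Pliocene (2.753), Oligocene (10.87), Furongian (11.6), Miocene (17.697), Eocene (22.1), Cisuralian (25.89).
The second shortest is Pliocene at 2.753 Myr.

Pliocene, 2.753 million years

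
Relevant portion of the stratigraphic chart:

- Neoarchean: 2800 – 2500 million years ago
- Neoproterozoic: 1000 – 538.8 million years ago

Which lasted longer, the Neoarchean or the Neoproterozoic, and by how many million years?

Neoproterozoic, by 161.2 million years

Neoarchean: 2800 − 2500 = 300 Myr.
Neoproterozoic: 1000 − 538.8 = 461.2 Myr.
Difference: 461.2 − 300 = 161.2 Myr, so the Neoproterozoic was longer.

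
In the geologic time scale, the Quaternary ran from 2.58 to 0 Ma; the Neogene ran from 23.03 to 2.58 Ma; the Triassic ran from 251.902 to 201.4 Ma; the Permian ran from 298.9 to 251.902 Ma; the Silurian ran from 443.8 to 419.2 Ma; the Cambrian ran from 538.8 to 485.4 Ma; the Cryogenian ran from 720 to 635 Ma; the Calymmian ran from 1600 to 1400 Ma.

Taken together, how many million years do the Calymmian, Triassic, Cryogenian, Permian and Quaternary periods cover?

Each duration: Calymmian = 200; Triassic = 50.502; Cryogenian = 85; Permian = 46.998; Quaternary = 2.58.
Sum: 200 + 50.502 + 85 + 46.998 + 2.58 = 385.08 Myr.

385.08 million years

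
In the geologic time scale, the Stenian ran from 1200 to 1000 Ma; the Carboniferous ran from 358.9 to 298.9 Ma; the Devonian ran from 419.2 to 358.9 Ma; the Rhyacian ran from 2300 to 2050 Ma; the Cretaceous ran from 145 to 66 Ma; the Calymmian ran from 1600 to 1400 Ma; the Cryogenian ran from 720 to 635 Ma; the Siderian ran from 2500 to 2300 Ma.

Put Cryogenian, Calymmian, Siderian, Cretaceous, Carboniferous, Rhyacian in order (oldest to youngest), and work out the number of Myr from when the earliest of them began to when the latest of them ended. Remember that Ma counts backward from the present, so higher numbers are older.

Siderian → Rhyacian → Calymmian → Cryogenian → Carboniferous → Cretaceous; total span 2434 Myr

Start ages (Ma): Siderian 2500, Rhyacian 2300, Calymmian 1600, Cryogenian 720, Carboniferous 358.9, Cretaceous 145.
Ordered oldest to youngest: Siderian, Rhyacian, Calymmian, Cryogenian, Carboniferous, Cretaceous.
Span = 2500 − 66 = 2434 Myr.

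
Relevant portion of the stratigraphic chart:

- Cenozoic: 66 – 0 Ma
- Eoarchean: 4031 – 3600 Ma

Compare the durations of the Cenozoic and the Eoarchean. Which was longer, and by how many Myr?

Cenozoic: 66 − 0 = 66 Myr.
Eoarchean: 4031 − 3600 = 431 Myr.
Difference: 431 − 66 = 365 Myr, so the Eoarchean was longer.

Eoarchean, by 365 million years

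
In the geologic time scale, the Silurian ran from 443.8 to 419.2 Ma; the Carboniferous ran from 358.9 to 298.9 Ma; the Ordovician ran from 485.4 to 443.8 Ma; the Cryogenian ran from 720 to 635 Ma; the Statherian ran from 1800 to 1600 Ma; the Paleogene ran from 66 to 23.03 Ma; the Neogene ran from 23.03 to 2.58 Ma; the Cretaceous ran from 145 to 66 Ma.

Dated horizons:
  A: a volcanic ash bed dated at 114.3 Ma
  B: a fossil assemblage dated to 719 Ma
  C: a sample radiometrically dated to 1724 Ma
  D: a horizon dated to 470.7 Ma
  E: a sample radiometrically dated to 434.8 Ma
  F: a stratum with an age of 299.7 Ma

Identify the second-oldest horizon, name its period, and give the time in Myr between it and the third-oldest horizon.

B, in the Cryogenian; 248.3 million years to D

Larger Ma means older, so oldest first: C 1724 > B 719 > D 470.7 > E 434.8 > F 299.7 > A 114.3.
Counting 2 along gives B (719 Ma); the excerpt puts that inside the Cryogenian, 720–635 Ma.
Next in line is D (470.7 Ma), and 719 − 470.7 = 248.3 Myr.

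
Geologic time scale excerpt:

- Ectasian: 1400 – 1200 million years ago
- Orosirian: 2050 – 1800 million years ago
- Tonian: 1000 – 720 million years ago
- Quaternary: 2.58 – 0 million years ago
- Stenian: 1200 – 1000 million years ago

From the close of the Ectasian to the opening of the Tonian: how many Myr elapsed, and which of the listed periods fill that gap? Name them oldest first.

200 million years; Stenian

The Ectasian closes at 1200 Ma and the Tonian opens at 1000 Ma, so the interval is 1200 − 1000 = 200 Myr.
A period fits inside if it starts at or after 1200 Ma and ends at or before 1000 Ma; oldest first that gives Stenian.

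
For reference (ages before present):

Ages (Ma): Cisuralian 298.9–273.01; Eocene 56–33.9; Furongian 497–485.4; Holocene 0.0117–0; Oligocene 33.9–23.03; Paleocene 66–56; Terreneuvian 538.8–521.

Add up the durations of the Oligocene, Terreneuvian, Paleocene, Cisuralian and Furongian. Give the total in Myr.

Duration is start − end for each: (33.9 − 23.03) + (538.8 − 521) + (66 − 56) + (298.9 − 273.01) + (497 − 485.4).
That is 10.87 + 17.8 + 10 + 25.89 + 11.6, which totals 76.16 million years.

76.16 million years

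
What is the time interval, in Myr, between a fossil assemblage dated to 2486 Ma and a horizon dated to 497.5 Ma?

2486 − 497.5 = 1988.5 million years.

1988.5 million years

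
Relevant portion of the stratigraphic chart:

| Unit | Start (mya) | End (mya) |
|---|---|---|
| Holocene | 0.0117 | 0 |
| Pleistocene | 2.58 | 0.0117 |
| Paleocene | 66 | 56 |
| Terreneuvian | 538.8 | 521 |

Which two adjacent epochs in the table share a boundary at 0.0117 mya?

Pleistocene and Holocene

The Pleistocene ends at 0.0117 mya and the Holocene begins at 0.0117 mya, so they share that boundary.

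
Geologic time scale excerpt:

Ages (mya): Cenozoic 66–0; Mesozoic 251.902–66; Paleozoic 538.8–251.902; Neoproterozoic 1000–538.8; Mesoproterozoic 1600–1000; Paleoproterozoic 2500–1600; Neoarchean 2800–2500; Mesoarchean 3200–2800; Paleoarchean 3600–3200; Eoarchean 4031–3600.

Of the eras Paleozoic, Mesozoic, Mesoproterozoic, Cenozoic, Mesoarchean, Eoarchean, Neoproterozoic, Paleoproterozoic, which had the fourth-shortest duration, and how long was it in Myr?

Mesoarchean, 400 million years

Durations: Paleozoic 286.898; Mesozoic 185.902; Mesoproterozoic 600; Cenozoic 66; Mesoarchean 400; Eoarchean 431; Neoproterozoic 461.2; Paleoproterozoic 900 Myr.
Sorted shortest-first: Cenozoic (66), Mesozoic (185.902), Paleozoic (286.898), Mesoarchean (400), Eoarchean (431), Neoproterozoic (461.2), Mesoproterozoic (600), Paleoproterozoic (900).
The fourth shortest is Mesoarchean at 400 Myr.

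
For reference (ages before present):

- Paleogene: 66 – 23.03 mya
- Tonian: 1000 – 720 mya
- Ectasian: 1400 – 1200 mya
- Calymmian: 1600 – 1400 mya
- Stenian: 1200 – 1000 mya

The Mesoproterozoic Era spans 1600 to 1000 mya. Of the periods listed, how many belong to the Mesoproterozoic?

3

Periods inside 1600–1000 Ma: Calymmian, Ectasian, Stenian — 3 in total.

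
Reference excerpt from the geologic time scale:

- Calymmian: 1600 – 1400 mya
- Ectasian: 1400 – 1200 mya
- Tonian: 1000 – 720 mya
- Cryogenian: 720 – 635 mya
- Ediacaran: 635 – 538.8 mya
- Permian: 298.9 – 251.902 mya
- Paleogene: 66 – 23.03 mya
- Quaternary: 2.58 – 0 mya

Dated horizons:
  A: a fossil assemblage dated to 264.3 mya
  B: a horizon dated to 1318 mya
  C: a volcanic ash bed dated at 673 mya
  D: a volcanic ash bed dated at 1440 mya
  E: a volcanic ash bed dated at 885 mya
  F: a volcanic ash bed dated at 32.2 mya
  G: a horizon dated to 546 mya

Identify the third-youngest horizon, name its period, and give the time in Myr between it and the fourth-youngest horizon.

G, in the Ediacaran; 127 million years to C

Smaller Ma means younger, so youngest first: F 32.2 < A 264.3 < G 546 < C 673 < E 885 < B 1318 < D 1440.
Counting 3 along gives G (546 Ma); the excerpt puts that inside the Ediacaran, 635–538.8 Ma.
Next in line is C (673 Ma), and 673 − 546 = 127 Myr.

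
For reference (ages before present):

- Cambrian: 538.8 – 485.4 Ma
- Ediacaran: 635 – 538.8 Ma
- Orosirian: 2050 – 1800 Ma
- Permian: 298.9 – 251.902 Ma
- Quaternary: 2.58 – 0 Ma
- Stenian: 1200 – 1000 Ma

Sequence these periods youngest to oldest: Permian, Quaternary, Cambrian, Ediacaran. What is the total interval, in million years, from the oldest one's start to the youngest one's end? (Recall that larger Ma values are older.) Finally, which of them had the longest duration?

Quaternary, Permian, Cambrian, Ediacaran; total span 635 Myr; longest is Ediacaran

Start ages (Ma): Ediacaran 635, Cambrian 538.8, Permian 298.9, Quaternary 2.58.
Ordered youngest to oldest: Quaternary, Permian, Cambrian, Ediacaran.
Span = 635 − 0 = 635 Myr.
Durations: Cambrian 53.4, Permian 46.998, Quaternary 2.58, Ediacaran 96.2 → longest is Ediacaran (96.2 Myr).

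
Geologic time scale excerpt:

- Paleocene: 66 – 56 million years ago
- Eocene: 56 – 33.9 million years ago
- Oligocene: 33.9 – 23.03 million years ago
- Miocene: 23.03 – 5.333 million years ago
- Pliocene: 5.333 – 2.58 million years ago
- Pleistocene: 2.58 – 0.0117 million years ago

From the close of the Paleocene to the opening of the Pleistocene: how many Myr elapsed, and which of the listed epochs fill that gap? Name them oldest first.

End of Paleocene = 56 Ma; start of Pleistocene = 2.58 Ma.
Gap = 56 − 2.58 = 53.42 Myr.
Epochs wholly inside 56–2.58 Ma: Eocene (56–33.9), Oligocene (33.9–23.03), Miocene (23.03–5.333), Pliocene (5.333–2.58).

53.42 million years; Eocene, Oligocene, Miocene, Pliocene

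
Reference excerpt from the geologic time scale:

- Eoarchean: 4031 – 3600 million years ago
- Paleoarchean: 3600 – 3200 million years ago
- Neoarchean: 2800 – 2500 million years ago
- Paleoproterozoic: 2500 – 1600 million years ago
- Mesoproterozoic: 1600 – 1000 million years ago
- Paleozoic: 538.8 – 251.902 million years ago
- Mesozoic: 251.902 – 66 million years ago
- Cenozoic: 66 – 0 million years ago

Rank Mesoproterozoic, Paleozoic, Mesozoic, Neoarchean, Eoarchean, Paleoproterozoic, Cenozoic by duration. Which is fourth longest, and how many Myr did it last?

Start − end for each: Mesoproterozoic 1600 − 1000 = 600; Paleozoic 538.8 − 251.902 = 286.898; Mesozoic 251.902 − 66 = 185.902; Neoarchean 2800 − 2500 = 300; Eoarchean 4031 − 3600 = 431; Paleoproterozoic 2500 − 1600 = 900; Cenozoic 66 − 0 = 66.
Ranking these from longest: Paleoproterozoic > Mesoproterozoic > Eoarchean > Neoarchean > Paleozoic > Mesozoic > Cenozoic.
Position 4 in that ranking is Neoarchean, which lasted 300 Myr.

Neoarchean, 300 million years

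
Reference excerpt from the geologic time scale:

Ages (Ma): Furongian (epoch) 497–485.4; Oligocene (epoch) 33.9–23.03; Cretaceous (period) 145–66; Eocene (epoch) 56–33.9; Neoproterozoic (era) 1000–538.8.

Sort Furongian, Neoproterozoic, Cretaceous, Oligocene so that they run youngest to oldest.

Oligocene → Cretaceous → Furongian → Neoproterozoic

The oldest of these is Neoproterozoic (starts 1000 Ma) and the youngest is Oligocene (ends 23.03 Ma).
In between, by decreasing start age: Furongian (497), Cretaceous (145).
Listing youngest first means reversing that sequence.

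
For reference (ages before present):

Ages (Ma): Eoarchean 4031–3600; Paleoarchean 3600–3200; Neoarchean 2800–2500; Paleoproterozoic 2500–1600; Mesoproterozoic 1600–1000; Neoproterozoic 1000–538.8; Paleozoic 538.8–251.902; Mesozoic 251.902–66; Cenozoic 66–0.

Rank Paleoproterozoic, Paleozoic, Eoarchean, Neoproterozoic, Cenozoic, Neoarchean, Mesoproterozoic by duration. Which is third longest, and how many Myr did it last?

Durations: Paleoproterozoic 900; Paleozoic 286.898; Eoarchean 431; Neoproterozoic 461.2; Cenozoic 66; Neoarchean 300; Mesoproterozoic 600 Myr.
Sorted longest-first: Paleoproterozoic (900), Mesoproterozoic (600), Neoproterozoic (461.2), Eoarchean (431), Neoarchean (300), Paleozoic (286.898), Cenozoic (66).
The third longest is Neoproterozoic at 461.2 Myr.

Neoproterozoic, 461.2 million years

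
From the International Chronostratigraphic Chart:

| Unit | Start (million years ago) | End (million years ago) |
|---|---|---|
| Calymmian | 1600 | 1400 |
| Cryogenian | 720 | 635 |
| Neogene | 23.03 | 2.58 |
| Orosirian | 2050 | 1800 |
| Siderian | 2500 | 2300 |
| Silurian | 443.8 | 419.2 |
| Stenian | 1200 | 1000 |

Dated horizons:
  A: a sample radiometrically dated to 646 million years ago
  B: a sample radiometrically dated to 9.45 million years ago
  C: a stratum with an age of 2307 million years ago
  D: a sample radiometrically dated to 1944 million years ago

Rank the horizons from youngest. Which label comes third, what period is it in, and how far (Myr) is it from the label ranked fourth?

D, in the Orosirian; 363 million years to C

Smaller Ma means younger, so youngest first: B 9.45 < A 646 < D 1944 < C 2307.
Counting 3 along gives D (1944 Ma); the excerpt puts that inside the Orosirian, 2050–1800 Ma.
Next in line is C (2307 Ma), and 2307 − 1944 = 363 Myr.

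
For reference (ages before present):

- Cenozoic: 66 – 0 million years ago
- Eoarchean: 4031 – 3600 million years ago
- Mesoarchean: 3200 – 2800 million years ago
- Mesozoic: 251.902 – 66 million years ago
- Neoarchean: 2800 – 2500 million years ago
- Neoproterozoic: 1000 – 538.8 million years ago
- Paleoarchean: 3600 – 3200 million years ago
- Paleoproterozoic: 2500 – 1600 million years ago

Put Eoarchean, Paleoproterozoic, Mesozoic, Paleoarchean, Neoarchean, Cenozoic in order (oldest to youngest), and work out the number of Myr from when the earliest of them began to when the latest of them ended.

Start ages (Ma): Eoarchean 4031, Paleoarchean 3600, Neoarchean 2800, Paleoproterozoic 2500, Mesozoic 251.902, Cenozoic 66.
Ordered oldest to youngest: Eoarchean, Paleoarchean, Neoarchean, Paleoproterozoic, Mesozoic, Cenozoic.
Span = 4031 − 0 = 4031 Myr.

Eoarchean, Paleoarchean, Neoarchean, Paleoproterozoic, Mesozoic, Cenozoic; total span 4031 Myr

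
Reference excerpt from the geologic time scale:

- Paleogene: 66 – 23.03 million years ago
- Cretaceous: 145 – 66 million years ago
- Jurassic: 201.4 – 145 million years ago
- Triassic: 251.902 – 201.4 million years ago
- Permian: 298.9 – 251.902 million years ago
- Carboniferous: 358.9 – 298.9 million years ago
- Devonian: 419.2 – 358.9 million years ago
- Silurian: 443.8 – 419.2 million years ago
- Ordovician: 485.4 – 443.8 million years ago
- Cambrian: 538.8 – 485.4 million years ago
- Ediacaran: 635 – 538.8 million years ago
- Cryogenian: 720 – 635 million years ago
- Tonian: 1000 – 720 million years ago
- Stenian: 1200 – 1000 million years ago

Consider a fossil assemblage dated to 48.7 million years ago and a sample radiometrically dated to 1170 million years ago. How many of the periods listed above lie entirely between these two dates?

The older date is 1170 Ma and the younger is 48.7 Ma.
Periods with start < 1170 and end > 48.7 Ma: Tonian (1000–720), Cryogenian (720–635), Ediacaran (635–538.8), Cambrian (538.8–485.4), Ordovician (485.4–443.8), Silurian (443.8–419.2), Devonian (419.2–358.9), Carboniferous (358.9–298.9), Permian (298.9–251.902), Triassic (251.902–201.4), Jurassic (201.4–145), Cretaceous (145–66).
That is 12 complete periods.

12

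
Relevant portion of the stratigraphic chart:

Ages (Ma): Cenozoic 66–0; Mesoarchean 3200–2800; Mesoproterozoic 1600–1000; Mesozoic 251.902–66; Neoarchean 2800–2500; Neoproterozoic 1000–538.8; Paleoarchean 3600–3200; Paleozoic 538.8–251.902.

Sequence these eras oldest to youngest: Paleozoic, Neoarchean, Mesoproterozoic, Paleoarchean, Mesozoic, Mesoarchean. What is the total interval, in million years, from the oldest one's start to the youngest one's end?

From the excerpt: Paleozoic 538.8–251.902; Neoarchean 2800–2500; Mesoproterozoic 1600–1000; Paleoarchean 3600–3200; Mesozoic 251.902–66; Mesoarchean 3200–2800 (Ma).
Larger Ma is earlier, so the oldest is Paleoarchean and the youngest is Mesozoic; oldest to youngest: Paleoarchean, Mesoarchean, Neoarchean, Mesoproterozoic, Paleozoic, Mesozoic.
Oldest start 3600 minus youngest end 66 gives 3534 Myr overall.

Paleoarchean → Mesoarchean → Neoarchean → Mesoproterozoic → Paleozoic → Mesozoic; total span 3534 Myr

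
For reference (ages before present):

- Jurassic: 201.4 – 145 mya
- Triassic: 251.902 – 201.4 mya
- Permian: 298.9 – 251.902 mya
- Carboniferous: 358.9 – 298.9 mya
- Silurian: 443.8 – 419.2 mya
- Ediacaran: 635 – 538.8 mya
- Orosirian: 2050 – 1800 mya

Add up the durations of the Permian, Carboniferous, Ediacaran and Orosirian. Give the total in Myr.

Duration is start − end for each: (298.9 − 251.902) + (358.9 − 298.9) + (635 − 538.8) + (2050 − 1800).
That is 46.998 + 60 + 96.2 + 250, which totals 453.198 million years.

453.198 million years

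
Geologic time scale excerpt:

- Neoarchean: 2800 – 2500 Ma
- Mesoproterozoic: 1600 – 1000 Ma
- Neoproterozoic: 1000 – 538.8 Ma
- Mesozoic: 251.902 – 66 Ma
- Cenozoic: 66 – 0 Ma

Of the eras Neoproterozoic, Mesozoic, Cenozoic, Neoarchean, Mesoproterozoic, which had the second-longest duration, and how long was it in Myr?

Neoproterozoic, 461.2 million years

Start − end for each: Neoproterozoic 1000 − 538.8 = 461.2; Mesozoic 251.902 − 66 = 185.902; Cenozoic 66 − 0 = 66; Neoarchean 2800 − 2500 = 300; Mesoproterozoic 1600 − 1000 = 600.
Ranking these from longest: Mesoproterozoic > Neoproterozoic > Neoarchean > Mesozoic > Cenozoic.
Position 2 in that ranking is Neoproterozoic, which lasted 461.2 Myr.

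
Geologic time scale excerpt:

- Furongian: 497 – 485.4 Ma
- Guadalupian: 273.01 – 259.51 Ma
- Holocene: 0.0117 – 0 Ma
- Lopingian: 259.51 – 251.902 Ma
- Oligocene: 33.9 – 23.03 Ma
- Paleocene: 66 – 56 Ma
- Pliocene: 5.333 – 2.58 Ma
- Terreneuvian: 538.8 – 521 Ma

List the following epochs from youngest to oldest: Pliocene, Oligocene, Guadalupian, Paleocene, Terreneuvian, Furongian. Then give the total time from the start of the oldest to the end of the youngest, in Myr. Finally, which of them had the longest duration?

From the excerpt: Pliocene 5.333–2.58; Oligocene 33.9–23.03; Guadalupian 273.01–259.51; Paleocene 66–56; Terreneuvian 538.8–521; Furongian 497–485.4 (Ma).
Larger Ma is earlier, so the oldest is Terreneuvian and the youngest is Pliocene; youngest to oldest: Pliocene, Oligocene, Paleocene, Guadalupian, Furongian, Terreneuvian.
Oldest start 538.8 minus youngest end 2.58 gives 536.22 Myr overall.
Individual lengths (start − end): Oligocene 10.87; Terreneuvian 17.8; Paleocene 10; Pliocene 2.753; Guadalupian 13.5; Furongian 11.6. The largest is Terreneuvian at 17.8 Myr.

Pliocene, Oligocene, Paleocene, Guadalupian, Furongian, Terreneuvian; total span 536.22 Myr; longest is Terreneuvian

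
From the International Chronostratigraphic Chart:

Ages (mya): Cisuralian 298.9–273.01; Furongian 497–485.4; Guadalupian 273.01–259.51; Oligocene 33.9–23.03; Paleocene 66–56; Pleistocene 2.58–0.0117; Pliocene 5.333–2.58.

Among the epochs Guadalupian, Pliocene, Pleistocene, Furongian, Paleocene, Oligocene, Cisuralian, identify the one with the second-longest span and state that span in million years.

Guadalupian, 13.5 million years

Start − end for each: Guadalupian 273.01 − 259.51 = 13.5; Pliocene 5.333 − 2.58 = 2.753; Pleistocene 2.58 − 0.0117 = 2.5683; Furongian 497 − 485.4 = 11.6; Paleocene 66 − 56 = 10; Oligocene 33.9 − 23.03 = 10.87; Cisuralian 298.9 − 273.01 = 25.89.
Ranking these from longest: Cisuralian > Guadalupian > Furongian > Oligocene > Paleocene > Pliocene > Pleistocene.
Position 2 in that ranking is Guadalupian, which lasted 13.5 Myr.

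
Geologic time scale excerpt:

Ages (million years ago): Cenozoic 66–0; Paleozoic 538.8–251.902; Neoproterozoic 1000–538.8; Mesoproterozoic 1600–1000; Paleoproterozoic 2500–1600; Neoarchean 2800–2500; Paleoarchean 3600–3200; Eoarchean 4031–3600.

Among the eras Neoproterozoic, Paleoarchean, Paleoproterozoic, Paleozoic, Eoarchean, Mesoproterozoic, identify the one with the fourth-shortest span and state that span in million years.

Start − end for each: Neoproterozoic 1000 − 538.8 = 461.2; Paleoarchean 3600 − 3200 = 400; Paleoproterozoic 2500 − 1600 = 900; Paleozoic 538.8 − 251.902 = 286.898; Eoarchean 4031 − 3600 = 431; Mesoproterozoic 1600 − 1000 = 600.
Ranking these from shortest: Paleozoic < Paleoarchean < Eoarchean < Neoproterozoic < Mesoproterozoic < Paleoproterozoic.
Position 4 in that ranking is Neoproterozoic, which lasted 461.2 Myr.

Neoproterozoic, 461.2 million years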